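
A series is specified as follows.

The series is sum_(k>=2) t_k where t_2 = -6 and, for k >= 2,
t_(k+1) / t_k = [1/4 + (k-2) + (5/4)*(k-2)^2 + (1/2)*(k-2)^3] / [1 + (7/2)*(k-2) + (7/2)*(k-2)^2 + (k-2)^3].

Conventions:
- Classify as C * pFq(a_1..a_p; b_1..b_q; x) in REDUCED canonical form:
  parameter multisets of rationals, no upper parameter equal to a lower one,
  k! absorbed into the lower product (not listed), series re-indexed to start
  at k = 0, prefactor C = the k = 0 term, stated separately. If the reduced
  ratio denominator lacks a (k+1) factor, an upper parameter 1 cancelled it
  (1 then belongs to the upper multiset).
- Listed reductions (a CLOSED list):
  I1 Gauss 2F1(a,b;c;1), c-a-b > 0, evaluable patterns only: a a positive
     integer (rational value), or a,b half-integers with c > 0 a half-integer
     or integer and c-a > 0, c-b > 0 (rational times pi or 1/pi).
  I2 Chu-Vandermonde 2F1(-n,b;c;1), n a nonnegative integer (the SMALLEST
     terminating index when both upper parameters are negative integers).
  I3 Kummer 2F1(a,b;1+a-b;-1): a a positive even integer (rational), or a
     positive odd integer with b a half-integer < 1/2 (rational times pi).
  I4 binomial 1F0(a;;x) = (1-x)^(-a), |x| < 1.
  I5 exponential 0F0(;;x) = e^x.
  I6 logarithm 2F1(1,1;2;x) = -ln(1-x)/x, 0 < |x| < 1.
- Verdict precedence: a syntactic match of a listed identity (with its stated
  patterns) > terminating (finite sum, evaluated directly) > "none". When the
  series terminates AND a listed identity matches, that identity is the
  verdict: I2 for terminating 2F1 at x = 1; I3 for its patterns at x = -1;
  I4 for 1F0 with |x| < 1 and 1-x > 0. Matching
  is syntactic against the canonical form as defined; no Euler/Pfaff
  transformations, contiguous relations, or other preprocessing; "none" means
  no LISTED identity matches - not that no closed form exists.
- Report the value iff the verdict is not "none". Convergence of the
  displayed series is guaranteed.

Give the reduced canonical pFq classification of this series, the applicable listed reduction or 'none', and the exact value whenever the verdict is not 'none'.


At argument 1/2: a 2F1 with upper {1, 1}, lower {2}, scaled by C = -6. Verdict (x = 1/2): the I6 logarithm reduction applies (the logarithm: parameters (1,1;2), x = 1/2). Value: 12 * ln(1/2).

The tell: t_0 = -6 here, and cancel k + 1/2 from the displayed ratio first; then prefactor -6.
Adjacent-term ratio: r(k) = (1/2) * (k+1) (k+1) / [(k+2) (k+1)] - rational in k, leading ratio (1/2); with t_0 = -6, classification follows.


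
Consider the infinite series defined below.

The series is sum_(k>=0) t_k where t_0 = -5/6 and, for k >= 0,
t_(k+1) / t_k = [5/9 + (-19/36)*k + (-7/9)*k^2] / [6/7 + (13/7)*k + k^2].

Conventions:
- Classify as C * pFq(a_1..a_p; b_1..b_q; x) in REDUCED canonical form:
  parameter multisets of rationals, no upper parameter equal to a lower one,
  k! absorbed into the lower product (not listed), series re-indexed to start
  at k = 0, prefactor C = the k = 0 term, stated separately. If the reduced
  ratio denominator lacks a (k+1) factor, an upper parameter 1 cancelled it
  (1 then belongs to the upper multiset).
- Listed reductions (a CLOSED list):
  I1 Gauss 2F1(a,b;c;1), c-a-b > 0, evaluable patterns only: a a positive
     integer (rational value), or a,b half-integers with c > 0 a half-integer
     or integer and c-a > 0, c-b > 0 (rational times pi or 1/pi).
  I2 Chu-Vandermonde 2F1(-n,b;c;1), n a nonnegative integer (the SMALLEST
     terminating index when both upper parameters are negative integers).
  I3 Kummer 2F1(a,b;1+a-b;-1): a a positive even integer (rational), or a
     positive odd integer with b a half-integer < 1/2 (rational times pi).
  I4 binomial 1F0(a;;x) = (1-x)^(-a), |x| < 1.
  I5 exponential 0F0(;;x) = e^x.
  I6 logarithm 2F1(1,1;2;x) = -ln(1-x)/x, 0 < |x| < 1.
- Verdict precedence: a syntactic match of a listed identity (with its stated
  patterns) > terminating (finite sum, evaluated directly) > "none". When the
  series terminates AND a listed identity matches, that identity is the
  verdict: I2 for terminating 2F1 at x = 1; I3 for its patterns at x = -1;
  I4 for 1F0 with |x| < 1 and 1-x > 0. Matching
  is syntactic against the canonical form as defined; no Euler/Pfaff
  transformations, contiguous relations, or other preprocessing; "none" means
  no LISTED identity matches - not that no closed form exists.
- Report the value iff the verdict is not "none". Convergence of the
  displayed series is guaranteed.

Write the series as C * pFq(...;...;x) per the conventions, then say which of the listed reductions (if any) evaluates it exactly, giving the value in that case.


Canonical form: C = -5/6 times 2F1 with upper {-4/7, 5/4}, lower {6/7}, x = -7/9. Verdict: none. Every listed pattern misses the 2F1 form at -7/9, upper {-4/7, 5/4}.

The tell: from the first term -5/6: the expanded ratio factors over Q; prefactor -5/6, roots give parameters.
Adjacent-term ratio: r(k) = (-7/9) * (k-4/7) (k+5/4) / [(k+6/7) (k+1)] - rational; roots negated = parameters, x = (-7/9), C = -5/6.


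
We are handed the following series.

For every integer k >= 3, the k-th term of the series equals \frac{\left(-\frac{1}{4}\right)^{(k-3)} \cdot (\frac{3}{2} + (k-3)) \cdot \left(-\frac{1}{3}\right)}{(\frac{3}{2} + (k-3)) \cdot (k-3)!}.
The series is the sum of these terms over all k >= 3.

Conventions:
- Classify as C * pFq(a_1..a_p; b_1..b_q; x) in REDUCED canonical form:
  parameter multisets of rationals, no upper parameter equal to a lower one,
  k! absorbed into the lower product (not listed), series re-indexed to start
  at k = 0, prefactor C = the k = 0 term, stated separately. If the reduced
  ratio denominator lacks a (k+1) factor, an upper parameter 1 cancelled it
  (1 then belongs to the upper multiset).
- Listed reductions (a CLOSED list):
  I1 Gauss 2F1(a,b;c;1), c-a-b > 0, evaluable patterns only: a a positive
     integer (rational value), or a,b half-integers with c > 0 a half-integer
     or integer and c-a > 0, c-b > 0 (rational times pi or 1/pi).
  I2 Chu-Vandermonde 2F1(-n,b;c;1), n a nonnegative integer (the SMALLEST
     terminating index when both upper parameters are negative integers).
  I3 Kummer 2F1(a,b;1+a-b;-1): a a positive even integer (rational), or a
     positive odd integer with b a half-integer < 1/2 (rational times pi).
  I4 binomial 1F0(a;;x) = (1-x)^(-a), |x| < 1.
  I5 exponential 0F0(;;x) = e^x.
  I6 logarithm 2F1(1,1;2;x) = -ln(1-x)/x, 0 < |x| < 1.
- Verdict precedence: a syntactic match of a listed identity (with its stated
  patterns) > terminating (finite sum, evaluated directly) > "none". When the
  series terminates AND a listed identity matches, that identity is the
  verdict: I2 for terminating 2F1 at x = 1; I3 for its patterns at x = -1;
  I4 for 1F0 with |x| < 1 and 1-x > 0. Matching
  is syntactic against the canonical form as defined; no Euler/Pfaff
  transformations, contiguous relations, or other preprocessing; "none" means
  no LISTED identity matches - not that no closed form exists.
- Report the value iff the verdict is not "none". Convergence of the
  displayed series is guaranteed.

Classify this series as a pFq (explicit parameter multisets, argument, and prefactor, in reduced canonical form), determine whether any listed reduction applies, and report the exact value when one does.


Canonical form: C = -\frac{1}{3} times 0F0 with upper {-}, lower {-}, x = -\frac{1}{4}. Verdict at x = -\frac{1}{4}: the I5 exponential reduction matches (the 0F0 exponential series at x = -\frac{1}{4}). Hence: \left(-\frac{1}{3}\right) \cdot e^{-\frac{1}{4}}.

First insight: with t_0 = -\frac{1}{3}, striking the common factor k + 3/2 reduces the term (C = -1/3).
Step ratio: r(k) = -\frac{1}{4} * 1 / [(k+1)] - rational in k, leading ratio -\frac{1}{4}; with t_0 = -\frac{1}{3}, classification follows.


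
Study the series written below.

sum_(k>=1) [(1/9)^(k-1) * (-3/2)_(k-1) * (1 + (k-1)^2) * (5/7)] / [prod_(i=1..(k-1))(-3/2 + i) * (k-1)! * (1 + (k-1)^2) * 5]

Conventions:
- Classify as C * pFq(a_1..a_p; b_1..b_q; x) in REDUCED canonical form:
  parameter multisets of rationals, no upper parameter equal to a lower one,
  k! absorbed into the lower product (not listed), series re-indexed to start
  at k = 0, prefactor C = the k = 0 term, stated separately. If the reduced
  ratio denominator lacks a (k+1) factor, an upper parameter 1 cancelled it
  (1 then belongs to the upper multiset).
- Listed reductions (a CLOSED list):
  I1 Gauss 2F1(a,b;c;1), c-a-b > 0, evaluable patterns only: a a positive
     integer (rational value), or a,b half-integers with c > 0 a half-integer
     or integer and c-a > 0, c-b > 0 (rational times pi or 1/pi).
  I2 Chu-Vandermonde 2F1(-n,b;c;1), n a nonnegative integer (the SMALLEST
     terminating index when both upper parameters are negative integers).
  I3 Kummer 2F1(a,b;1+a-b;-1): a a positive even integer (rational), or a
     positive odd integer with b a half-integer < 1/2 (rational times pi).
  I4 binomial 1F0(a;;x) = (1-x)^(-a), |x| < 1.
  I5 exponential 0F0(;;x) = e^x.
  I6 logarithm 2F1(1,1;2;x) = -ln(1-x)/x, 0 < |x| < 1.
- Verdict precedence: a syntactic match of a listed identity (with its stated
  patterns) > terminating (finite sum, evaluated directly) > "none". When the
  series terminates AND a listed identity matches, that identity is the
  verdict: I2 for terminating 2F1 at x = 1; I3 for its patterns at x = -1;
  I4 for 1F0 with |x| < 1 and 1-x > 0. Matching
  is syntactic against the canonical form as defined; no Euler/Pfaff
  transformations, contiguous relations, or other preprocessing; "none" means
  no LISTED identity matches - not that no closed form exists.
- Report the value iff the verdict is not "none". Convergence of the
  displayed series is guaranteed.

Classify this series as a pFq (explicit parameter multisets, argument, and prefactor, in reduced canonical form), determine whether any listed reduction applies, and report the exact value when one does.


Classification (C = 1/7): 1F1 with upper {-3/2}, lower {-1/2}, argument x = 1/9. Verdict: none here - no I1-I6 shape fits x = 1/9 with lower {-1/2}.

Key step: x = (1/9) and the factor k^2 + 1 cancels (top and bottom), leaving C = 1/7.
Step ratio: r(k) = (1/9) * (k-3/2) / [(k-1/2) (k+1)] - rational in k. x = (1/9); t_0 = 1/7; negate the roots.


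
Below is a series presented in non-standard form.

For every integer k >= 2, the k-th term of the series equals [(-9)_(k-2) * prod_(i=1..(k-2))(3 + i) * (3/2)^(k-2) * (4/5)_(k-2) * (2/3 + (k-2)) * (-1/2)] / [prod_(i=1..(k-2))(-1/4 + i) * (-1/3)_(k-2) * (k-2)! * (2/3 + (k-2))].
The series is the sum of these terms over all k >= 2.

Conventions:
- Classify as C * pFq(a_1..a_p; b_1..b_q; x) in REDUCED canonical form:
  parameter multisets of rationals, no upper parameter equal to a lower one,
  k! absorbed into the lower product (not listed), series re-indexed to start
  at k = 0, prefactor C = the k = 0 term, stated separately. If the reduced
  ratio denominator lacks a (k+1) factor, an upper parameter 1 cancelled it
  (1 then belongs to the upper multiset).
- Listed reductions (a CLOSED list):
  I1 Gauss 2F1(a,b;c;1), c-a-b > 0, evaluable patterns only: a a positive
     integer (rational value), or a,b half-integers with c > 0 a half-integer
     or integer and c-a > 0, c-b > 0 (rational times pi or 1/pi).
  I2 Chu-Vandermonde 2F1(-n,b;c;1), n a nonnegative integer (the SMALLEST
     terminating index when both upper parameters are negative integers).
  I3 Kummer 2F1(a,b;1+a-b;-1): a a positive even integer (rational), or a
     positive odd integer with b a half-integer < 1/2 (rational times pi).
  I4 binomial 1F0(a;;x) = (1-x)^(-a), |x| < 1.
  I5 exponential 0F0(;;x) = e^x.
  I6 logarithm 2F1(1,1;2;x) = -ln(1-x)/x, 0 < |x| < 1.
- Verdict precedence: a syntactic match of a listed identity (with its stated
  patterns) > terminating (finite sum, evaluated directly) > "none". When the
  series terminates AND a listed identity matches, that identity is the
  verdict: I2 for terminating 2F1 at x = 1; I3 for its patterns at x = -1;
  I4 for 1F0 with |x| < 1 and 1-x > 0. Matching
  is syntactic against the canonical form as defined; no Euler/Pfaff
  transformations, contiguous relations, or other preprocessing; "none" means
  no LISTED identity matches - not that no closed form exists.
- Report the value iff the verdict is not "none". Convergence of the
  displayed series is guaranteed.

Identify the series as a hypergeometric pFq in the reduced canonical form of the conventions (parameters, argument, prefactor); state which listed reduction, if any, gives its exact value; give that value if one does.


This is -1/2 * 3F2(-9, 4/5, 4; -1/3, 3/4; 3/2) in reduced canonical form. Verdict: terminating - upper -9 stops the sum at k = 9; the 10 terms are added exactly. Value: -183652579054450043/193777246093750.

First insight: with t_0 = -1/2, the lower running product (prefactor -1/2) is a rising factorial.
Ratio: r(k) = (3/2) * (k-9) (k+4/5) (k+4) / [(k-1/3) (k+3/4) (k+1)] - rational; roots negated = parameters, x = (3/2), C = -1/2.


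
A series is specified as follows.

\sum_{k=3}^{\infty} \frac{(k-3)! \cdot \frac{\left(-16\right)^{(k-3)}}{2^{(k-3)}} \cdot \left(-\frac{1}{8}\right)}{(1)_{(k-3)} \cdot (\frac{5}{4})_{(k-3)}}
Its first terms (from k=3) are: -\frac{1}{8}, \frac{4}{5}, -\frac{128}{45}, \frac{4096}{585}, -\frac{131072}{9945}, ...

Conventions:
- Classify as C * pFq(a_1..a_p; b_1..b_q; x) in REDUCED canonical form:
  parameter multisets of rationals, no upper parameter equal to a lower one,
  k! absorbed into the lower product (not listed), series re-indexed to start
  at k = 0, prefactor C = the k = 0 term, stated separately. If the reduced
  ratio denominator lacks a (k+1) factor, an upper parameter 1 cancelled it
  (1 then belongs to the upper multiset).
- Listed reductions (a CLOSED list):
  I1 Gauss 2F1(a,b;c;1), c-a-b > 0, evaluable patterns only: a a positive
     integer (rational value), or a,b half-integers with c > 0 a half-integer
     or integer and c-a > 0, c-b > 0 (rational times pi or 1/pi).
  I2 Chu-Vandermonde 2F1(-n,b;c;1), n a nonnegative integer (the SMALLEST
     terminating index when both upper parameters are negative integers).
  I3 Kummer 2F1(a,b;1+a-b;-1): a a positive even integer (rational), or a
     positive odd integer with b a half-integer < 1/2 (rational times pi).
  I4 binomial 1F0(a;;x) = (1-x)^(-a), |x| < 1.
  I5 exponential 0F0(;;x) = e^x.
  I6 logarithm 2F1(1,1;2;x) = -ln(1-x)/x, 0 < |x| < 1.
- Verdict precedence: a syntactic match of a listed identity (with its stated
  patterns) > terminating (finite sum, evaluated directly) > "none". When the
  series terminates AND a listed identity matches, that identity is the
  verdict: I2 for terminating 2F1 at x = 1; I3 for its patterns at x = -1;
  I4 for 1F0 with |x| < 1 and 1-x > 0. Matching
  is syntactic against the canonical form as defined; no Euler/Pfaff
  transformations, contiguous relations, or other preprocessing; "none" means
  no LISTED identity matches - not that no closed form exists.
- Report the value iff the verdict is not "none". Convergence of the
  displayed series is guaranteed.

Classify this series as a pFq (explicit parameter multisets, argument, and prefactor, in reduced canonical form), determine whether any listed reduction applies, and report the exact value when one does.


Classification (C = -\frac{1}{8}): 1F1 with upper {1}, lower {\frac{5}{4}}, argument x = -8. Verdict: none - this 1F1 at x = -8 matches no listed pattern, and upper {1} holds no stopper.

Key observation: from the first term -\frac{1}{8}: (1)_k (prefactor -1/8) is k! itself.
Term ratio: r(k) = -8 * (k+1) / [(k+\frac{5}{4}) (k+1)] - rational; roots negated = parameters, x = -8, C = -\frac{1}{8}.


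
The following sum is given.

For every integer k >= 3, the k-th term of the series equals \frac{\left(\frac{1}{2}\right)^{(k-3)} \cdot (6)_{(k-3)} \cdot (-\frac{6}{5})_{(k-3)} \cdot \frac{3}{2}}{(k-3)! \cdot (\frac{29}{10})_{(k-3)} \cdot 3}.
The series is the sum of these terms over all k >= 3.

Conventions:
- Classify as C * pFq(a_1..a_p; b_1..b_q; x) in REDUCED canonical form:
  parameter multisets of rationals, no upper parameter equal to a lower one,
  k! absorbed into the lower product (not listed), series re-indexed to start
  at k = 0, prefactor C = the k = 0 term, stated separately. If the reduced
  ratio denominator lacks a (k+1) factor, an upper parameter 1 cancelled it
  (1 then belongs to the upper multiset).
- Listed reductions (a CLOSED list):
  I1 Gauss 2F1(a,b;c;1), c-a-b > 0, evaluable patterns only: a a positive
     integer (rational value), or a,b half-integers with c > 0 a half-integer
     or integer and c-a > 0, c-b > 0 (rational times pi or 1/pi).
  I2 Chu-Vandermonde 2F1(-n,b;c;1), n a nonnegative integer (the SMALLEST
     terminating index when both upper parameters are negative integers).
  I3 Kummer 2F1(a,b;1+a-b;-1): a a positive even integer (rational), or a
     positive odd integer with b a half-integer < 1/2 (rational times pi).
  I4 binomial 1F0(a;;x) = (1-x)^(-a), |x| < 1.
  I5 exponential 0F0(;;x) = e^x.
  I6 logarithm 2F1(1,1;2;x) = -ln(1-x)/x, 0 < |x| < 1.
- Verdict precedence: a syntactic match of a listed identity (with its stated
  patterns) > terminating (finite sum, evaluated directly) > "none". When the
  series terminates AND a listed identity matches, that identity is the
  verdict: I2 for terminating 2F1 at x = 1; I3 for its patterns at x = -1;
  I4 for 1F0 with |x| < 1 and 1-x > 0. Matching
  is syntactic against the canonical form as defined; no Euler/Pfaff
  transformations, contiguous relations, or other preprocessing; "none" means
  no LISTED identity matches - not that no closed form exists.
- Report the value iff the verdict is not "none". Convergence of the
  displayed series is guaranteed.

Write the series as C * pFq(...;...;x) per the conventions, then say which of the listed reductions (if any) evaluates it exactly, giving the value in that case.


This is \frac{1}{2} * 2F1(-\frac{6}{5}, 6; \frac{29}{10}; \frac{1}{2}) in reduced canonical form. Verdict: none. No listed pattern accepts 2F1(-\frac{6}{5}, 6; \frac{29}{10}; \frac{1}{2}).

First insight: with t_0 = \frac{1}{2}, the constant factors (prefactor 1/2) combine into one prefactor.
Ratio: r(k) = \frac{1}{2} * (k-\frac{6}{5}) (k+6) / [(k+\frac{29}{10}) (k+1)] ; factor over Q: parameters, x = \frac{1}{2}, and C = \frac{1}{2}.


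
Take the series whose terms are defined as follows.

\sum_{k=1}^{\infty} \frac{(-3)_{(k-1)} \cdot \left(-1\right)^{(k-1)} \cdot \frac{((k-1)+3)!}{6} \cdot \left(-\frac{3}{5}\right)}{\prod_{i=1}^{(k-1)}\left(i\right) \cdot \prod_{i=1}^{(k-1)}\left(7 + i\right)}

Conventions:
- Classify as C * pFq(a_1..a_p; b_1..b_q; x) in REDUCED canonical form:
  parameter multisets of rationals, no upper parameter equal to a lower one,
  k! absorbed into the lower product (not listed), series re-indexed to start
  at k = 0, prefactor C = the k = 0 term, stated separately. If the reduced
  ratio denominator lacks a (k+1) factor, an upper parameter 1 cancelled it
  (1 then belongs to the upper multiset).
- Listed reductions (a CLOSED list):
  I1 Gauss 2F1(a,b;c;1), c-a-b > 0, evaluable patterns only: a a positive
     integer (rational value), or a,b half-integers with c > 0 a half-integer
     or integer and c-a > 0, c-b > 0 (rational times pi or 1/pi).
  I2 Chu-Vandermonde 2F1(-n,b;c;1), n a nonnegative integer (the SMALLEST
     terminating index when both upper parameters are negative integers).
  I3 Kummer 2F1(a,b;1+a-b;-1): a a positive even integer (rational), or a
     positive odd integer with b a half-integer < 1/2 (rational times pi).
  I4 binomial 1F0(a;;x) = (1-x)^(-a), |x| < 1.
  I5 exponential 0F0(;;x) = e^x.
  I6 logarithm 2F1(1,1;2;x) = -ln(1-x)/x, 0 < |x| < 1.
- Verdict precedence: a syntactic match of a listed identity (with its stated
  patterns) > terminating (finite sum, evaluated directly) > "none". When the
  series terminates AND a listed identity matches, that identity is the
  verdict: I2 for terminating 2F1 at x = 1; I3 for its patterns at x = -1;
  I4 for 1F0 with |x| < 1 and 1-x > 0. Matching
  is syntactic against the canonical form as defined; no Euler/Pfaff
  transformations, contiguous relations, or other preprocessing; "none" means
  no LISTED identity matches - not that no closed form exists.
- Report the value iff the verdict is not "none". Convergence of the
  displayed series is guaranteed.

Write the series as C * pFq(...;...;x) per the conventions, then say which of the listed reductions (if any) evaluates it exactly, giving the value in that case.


Reduced: x = -1, 2F1, upper = {-3, 4}, lower = {8}, C = -\frac{3}{5}. Verdict at x = -1: Kummer's theorem (I3) matches (x = -1; c = 8 equals 1+a-b for upper {-3, 4}: listed pattern). Value: -\frac{21}{10}.

First insight: t_0 = -\frac{3}{5} here, and the product of the first k integers (C = -3/5, x = -1) is k!.
Consecutive-term ratio: r(k) = -1 * (k-3) (k+4) / [(k+8) (k+1)] - rational in k, leading ratio -1; with t_0 = -\frac{3}{5}, classification follows.


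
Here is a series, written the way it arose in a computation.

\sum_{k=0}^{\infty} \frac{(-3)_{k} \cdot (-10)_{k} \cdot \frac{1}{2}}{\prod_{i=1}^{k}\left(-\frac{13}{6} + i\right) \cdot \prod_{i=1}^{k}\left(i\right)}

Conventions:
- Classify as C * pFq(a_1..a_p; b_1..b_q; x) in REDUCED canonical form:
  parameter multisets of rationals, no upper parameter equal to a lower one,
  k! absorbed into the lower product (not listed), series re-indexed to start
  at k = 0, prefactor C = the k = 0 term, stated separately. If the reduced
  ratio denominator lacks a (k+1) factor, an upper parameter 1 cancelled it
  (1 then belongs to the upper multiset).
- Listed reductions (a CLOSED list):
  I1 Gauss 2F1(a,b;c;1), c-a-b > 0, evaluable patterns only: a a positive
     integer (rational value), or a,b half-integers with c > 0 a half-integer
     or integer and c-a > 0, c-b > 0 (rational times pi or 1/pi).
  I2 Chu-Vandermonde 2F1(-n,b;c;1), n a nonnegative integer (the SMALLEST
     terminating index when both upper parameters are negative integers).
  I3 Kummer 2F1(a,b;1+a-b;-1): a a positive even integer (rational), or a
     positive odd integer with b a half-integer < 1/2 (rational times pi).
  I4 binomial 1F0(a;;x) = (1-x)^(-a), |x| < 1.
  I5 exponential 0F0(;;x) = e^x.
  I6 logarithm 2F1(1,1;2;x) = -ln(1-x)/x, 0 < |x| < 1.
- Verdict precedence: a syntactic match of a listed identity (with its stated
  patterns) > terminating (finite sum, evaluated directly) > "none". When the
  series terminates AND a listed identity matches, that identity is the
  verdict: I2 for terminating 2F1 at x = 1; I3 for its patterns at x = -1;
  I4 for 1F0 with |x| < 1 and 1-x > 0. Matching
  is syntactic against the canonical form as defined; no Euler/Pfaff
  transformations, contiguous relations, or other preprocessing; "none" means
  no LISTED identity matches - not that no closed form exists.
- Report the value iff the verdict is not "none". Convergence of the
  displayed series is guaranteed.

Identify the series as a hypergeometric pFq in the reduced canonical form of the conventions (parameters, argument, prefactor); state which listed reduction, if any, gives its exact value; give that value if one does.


Reduced: x = 1, 2F1, upper = {-10, -3}, lower = {-\frac{7}{6}}, C = \frac{1}{2}. Verdict: the Chu-Vandermonde identity I2 fires (terminating 2F1 at x = 1 with n = 3, b = -10, c = -\frac{7}{6}). Exact value: \frac{40651}{14}.

Structural cue: t_0 = \frac{1}{2} here, and the product of the first k integers (prefactor 1/2) is k!.
Consecutive-term ratio: r(k) = 1 * (k-10) (k-3) / [(k-\frac{7}{6}) (k+1)] - rational; roots negated = parameters, x = 1, C = \frac{1}{2}.


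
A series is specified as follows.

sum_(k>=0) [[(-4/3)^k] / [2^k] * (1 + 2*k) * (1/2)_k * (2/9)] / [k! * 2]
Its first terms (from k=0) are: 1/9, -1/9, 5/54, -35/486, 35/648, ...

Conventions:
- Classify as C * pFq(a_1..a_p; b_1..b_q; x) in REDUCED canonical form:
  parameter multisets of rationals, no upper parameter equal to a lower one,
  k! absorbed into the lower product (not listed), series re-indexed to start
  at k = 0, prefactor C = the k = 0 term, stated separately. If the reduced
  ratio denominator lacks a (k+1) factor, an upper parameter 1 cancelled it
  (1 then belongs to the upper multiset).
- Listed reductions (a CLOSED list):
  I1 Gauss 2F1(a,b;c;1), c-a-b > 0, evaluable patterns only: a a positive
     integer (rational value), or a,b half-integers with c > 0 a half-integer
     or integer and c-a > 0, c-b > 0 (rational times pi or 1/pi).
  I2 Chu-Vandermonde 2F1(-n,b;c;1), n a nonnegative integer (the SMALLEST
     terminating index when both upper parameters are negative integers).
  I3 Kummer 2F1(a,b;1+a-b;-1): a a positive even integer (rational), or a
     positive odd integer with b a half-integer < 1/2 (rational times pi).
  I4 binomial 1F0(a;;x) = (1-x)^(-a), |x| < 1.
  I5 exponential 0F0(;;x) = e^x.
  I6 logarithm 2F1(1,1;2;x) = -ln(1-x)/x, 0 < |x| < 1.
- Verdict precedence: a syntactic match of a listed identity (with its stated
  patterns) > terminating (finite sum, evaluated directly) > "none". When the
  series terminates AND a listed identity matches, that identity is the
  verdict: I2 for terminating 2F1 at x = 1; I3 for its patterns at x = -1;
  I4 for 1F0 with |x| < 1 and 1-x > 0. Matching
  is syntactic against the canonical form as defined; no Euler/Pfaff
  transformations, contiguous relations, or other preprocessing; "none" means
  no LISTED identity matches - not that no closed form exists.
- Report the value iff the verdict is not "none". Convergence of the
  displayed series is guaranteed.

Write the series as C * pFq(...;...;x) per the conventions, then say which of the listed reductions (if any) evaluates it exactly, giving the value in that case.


With C = 1/9: the canonical form is 1F0(3/2; -; -2/3). Verdict (x = -2/3): the I4 binomial reduction applies (the 1F0 binomial series: exponent -3/2, x = -2/3). Its exact value is (1/9) * (5/3)^(-3/2).

Structural cue: x = (-2/3) and the (2k+1) factor (C = 1/9) shifts (1/2)_k to (3/2)_k.
Adjacent-term ratio: r(k) = (-2/3) * (k+3/2) / [(k+1)] - rational in k. x = (-2/3); t_0 = 1/9; negate the roots.


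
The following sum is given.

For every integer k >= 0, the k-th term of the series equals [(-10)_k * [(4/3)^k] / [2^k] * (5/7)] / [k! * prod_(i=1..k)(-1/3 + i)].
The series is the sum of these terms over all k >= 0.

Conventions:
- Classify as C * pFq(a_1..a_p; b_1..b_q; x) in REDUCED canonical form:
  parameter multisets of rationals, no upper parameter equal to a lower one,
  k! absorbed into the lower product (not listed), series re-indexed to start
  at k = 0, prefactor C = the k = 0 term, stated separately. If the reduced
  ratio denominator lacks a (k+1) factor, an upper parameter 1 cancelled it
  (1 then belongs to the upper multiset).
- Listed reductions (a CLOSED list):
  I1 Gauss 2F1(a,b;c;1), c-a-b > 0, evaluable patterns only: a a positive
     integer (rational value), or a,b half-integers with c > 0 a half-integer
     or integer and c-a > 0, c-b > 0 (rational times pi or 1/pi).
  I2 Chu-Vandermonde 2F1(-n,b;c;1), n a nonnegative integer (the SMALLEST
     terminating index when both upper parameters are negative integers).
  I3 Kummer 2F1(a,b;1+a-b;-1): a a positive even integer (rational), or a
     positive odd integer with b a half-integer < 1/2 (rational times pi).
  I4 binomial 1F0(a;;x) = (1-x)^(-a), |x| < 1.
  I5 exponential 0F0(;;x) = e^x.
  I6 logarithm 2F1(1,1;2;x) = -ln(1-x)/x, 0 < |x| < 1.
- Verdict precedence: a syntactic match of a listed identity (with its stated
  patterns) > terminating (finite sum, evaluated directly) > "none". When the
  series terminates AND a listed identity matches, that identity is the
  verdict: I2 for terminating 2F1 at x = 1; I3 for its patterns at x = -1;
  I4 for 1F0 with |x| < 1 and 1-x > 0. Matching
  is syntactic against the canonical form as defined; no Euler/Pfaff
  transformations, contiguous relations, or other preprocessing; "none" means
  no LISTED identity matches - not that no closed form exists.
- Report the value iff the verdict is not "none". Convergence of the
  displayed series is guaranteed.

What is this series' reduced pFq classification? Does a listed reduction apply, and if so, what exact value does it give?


x = 2/3 here; the reduced form reads 1F1, upper {-10}, lower {2/3}, C = 5/7. Verdict: terminating - no listed pattern fits, but -10 in the upper list cuts the series at k = 10; direct evaluation. Value: 63635139/397261865.

The tell: x = (2/3) and the lower running product (C = 5/7, x = 2/3) is a rising factorial.
Consecutive-term ratio: r(k) = (2/3) * (k-10) / [(k+2/3) (k+1)] - rational; roots negated = parameters, x = (2/3), C = 5/7.


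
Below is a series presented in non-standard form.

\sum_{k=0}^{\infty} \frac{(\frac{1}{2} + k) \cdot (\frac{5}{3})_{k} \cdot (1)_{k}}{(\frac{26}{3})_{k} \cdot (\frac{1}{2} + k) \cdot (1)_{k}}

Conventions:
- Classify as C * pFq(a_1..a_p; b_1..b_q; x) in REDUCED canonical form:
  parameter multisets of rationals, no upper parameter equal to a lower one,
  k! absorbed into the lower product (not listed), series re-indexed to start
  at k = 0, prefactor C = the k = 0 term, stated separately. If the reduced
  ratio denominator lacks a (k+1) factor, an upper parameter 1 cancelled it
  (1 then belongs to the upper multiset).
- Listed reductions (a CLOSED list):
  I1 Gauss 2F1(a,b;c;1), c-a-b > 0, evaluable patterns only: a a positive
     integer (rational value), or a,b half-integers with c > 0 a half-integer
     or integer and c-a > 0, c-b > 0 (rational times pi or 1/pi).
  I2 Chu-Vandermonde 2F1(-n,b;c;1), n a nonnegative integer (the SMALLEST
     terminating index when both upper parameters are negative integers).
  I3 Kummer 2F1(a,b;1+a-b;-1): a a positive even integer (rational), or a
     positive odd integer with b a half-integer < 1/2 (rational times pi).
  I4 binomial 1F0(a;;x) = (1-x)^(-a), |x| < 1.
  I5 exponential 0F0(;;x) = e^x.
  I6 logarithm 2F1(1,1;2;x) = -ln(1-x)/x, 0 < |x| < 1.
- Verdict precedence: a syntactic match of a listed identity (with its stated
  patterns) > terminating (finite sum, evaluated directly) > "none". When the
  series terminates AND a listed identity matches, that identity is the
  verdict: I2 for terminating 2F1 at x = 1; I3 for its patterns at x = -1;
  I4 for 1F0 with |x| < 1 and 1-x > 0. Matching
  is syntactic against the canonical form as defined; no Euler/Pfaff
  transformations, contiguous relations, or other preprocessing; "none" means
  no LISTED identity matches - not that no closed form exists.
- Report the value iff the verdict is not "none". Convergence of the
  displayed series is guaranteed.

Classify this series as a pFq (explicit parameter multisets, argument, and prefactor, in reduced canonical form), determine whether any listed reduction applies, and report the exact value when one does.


x = 1 here; the reduced form reads 2F1, upper {1, \frac{5}{3}}, lower {\frac{26}{3}}, C = 1. Verdict at x = 1: Gauss (I1, integer-parameter pattern) matches (x = 1: the Gamma ratio telescopes since c-a-b = 6 > 0 and a = 1 in Z>0). Its exact value is \frac{23}{18}.

First insight: x = 1 and k + 1/2 divides numerator and denominator alike; C = 1 after cancelling.
Adjacent-term ratio: r(k) = 1 * (k+1) (k+\frac{5}{3}) / [(k+\frac{26}{3}) (k+1)] - rational in k, leading ratio 1; with t_0 = 1, classification follows.


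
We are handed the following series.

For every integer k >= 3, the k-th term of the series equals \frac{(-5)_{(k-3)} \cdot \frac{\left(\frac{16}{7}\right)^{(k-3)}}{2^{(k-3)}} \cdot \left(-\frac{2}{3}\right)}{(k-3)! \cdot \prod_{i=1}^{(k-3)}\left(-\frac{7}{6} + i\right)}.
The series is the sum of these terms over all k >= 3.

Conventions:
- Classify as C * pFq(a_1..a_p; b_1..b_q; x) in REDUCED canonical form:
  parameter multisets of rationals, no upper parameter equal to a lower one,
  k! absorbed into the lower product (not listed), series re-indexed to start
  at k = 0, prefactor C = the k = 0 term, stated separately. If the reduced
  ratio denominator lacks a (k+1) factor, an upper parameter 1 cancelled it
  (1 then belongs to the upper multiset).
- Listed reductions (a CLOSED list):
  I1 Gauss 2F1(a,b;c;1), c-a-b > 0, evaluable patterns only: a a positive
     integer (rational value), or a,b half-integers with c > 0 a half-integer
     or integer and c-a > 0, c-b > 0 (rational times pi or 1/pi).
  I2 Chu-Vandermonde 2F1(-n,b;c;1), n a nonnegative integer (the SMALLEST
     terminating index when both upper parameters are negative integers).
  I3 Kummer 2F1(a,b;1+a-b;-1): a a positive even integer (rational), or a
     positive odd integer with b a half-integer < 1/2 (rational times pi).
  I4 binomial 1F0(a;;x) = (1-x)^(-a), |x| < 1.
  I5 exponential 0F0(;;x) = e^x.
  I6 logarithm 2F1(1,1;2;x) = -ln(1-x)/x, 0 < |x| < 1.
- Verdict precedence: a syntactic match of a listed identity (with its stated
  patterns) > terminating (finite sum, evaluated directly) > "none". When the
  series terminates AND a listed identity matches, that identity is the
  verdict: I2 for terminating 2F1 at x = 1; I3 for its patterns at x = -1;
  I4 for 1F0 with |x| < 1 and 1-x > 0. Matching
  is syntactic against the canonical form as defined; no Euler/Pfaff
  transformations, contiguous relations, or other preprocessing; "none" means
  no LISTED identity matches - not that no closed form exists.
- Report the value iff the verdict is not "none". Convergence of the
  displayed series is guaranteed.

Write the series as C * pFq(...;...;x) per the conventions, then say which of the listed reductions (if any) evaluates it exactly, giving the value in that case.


The series (x = \frac{8}{7}) is 1F1: upper {-5}, lower {-\frac{1}{6}}, prefactor -\frac{2}{3}. Verdict: terminating at k = 5: the factor (-5)_k kills every later term; summing the 6 survivors is exact. Value: \frac{739322294}{98573055}.

First insight: t_0 = -\frac{2}{3} here, and the two k-th powers (C = -2/3, x = 8/7) combine into one argument.
Consecutive-term ratio: r(k) = \frac{8}{7} * (k-5) / [(k-\frac{1}{6}) (k+1)] - rational in k, leading ratio \frac{8}{7}; with t_0 = -\frac{2}{3}, classification follows.


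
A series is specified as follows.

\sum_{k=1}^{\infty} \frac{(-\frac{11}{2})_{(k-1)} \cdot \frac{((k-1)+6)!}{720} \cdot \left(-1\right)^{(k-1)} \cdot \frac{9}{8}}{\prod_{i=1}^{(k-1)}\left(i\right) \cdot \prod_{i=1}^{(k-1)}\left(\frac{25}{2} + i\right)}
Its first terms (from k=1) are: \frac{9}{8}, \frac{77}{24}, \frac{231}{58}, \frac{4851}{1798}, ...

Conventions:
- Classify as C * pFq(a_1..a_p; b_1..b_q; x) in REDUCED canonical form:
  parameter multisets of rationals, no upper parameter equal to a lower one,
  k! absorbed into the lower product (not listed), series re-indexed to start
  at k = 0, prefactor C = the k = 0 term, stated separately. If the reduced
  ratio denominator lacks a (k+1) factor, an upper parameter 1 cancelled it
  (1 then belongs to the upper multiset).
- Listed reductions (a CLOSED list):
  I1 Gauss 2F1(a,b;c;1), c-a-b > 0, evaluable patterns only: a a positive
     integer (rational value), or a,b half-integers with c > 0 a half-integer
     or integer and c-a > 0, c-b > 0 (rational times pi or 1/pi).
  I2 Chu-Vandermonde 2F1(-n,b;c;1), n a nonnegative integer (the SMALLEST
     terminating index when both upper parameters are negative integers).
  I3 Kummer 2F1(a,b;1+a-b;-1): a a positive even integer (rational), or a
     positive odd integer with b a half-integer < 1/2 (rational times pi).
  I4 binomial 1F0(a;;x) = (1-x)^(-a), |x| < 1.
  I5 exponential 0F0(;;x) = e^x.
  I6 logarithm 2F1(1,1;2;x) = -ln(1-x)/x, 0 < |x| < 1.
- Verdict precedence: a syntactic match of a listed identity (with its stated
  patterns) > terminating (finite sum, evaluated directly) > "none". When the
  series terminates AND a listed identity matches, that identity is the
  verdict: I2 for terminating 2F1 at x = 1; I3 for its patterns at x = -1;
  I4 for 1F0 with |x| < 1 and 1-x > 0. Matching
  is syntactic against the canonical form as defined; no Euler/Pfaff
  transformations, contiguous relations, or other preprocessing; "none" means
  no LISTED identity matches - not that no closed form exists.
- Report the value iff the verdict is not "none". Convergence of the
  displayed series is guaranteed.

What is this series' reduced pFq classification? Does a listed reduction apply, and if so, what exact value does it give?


Reduced: x = -1, 2F1, upper = {-\frac{11}{2}, 7}, lower = {\frac{27}{2}}, C = \frac{9}{8}. Verdict: Kummer's theorem (I3) applies (x = -1; c = \frac{27}{2} equals 1+a-b for upper {-\frac{11}{2}, 7}: listed pattern). Its exact value is \frac{8365982625}{2147483648} \cdot \pi.

The tell: t_0 = \frac{9}{8} here, and the factorial ratio (C = 9/8) (k+a-1)!/(a-1)! is a rising factorial (a)_k.
Adjacent-term ratio: r(k) = -1 * (k-\frac{11}{2}) (k+7) / [(k+\frac{27}{2}) (k+1)] - poly over poly, x = -1 from leading terms; C = \frac{9}{8} at k = 0.


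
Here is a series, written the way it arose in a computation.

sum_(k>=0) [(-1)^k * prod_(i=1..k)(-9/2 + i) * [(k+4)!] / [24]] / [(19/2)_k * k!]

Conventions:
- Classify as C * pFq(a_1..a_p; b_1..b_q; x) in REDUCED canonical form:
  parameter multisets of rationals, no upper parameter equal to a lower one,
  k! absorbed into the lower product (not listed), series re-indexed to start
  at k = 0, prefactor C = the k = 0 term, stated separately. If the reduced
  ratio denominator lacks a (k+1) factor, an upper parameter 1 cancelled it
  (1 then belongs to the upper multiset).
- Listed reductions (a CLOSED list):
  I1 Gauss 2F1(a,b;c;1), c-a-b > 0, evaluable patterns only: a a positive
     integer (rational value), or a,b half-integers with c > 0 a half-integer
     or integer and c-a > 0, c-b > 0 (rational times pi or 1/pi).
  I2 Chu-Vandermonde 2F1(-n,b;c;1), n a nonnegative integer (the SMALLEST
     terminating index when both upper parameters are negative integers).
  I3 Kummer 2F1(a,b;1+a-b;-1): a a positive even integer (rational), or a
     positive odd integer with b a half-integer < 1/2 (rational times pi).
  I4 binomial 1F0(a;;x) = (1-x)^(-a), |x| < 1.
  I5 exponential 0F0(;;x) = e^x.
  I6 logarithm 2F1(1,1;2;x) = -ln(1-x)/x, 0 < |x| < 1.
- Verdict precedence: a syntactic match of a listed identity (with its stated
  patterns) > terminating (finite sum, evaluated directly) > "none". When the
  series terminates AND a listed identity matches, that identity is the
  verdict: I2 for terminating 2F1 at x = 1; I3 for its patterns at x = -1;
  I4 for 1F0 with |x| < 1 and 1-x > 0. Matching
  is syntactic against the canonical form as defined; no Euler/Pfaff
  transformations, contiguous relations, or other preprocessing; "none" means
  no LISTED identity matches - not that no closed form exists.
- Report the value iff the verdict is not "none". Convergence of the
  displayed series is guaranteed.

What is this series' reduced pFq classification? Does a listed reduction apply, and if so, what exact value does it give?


x = -1 here; the reduced form reads 2F1, upper {-7/2, 5}, lower {19/2}, C = 1. Verdict (x = -1): Kummer's theorem (I3) applies (x = -1; c = 19/2 equals 1+a-b for upper {-7/2, 5}: listed pattern). Its exact value is (765765/524288) * pi.

Key step: from the first term 1: the factorial ratio (C = 1, x = -1) (k+a-1)!/(a-1)! is a rising factorial (a)_k.
Adjacent-term ratio: r(k) = (-1) * (k-7/2) (k+5) / [(k+19/2) (k+1)] - poly over poly, x = (-1) from leading terms; C = 1 at k = 0.


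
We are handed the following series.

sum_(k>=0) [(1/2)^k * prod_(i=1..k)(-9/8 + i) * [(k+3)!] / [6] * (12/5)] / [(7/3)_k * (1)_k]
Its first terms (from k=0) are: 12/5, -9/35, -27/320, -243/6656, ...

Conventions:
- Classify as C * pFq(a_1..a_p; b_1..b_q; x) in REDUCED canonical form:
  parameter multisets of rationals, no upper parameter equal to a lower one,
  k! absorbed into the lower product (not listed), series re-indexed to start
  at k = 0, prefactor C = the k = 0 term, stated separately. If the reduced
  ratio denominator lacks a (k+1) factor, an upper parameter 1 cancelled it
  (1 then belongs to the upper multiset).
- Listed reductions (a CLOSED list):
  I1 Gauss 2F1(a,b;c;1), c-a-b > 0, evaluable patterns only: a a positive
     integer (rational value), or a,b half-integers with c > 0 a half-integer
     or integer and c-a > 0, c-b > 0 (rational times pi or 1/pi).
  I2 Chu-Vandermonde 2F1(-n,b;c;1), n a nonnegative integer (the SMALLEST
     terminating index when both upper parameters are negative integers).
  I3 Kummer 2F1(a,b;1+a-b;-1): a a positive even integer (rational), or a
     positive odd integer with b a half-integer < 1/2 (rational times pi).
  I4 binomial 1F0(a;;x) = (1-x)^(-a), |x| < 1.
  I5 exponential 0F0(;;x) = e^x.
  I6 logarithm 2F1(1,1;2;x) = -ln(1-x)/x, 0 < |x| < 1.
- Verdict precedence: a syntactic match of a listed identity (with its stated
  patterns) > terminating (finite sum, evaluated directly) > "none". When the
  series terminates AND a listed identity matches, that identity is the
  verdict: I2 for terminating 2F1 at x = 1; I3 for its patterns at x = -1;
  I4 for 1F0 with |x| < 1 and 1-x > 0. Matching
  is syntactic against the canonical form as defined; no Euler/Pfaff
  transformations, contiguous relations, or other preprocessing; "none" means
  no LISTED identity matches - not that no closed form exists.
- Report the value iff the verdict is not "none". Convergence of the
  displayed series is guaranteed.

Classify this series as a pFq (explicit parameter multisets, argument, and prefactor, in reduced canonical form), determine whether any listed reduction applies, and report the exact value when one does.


The series (x = 1/2) is 2F1: upper {-1/8, 4}, lower {7/3}, prefactor 12/5. Verdict: no listed reduction: x = 1/2 and upper {-1/8, 4} fail every I1-I6 pattern.

First insight: t_0 = 12/5 here, and (1)_k (prefactor 12/5) is k! itself.
Step ratio: r(k) = (1/2) * (k-1/8) (k+4) / [(k+7/3) (k+1)] - rational in k. x = (1/2); t_0 = 12/5; negate the roots.
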